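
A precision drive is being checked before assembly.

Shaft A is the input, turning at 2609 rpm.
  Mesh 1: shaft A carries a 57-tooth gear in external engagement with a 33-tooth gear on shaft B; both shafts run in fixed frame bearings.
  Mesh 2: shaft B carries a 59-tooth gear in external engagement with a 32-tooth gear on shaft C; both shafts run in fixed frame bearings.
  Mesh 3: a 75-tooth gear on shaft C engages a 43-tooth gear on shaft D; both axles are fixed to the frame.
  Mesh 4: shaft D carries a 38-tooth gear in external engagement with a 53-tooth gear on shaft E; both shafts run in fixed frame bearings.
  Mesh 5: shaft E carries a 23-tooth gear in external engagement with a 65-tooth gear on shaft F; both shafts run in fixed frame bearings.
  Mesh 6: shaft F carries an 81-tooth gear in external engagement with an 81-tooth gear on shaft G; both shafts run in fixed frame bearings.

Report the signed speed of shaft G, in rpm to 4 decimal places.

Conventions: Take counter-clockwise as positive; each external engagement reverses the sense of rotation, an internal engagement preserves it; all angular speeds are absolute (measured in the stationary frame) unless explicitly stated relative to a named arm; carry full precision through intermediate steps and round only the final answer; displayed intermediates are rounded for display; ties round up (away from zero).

+3676.6479 rpm

recognized (7 fixed axles, 6 meshes): fixed-axis compound train
mesh 1 [57T→33T]: ω = 2609.0000×57/33 = 4506.4545 rpm, sense flips to −
mesh 2 [59T→32T]: ω = 4506.4545×59/32 = 8308.7756 rpm, sense flips to +
mesh 3 [75T→43T]: ω = 8308.7756×75/43 = 14492.0504 rpm, sense flips to −
mesh 4 [38T→53T]: ω = 14492.0504×38/53 = 10390.5267 rpm, sense flips to +
mesh 5 [23T→65T]: ω = 10390.5267×23/65 = 3676.6479 rpm, sense flips to −
mesh 6 [81T→81T]: ω = 3676.6479×81/81 = 3676.6479 rpm, sense flips to +
signed output speed = +3676.6479 rpm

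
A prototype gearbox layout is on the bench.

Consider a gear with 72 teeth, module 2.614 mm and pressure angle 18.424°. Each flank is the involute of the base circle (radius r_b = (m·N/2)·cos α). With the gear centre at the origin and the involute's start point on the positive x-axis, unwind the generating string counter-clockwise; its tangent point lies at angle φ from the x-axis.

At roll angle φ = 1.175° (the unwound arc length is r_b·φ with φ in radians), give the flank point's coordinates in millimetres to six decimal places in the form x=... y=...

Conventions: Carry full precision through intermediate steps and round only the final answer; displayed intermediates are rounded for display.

topology: single-mesh involute geometry — m = 2.614, N = 72
pitch radius r_p = m·N/2 = 2.614·72/2 = 94.104000
base radius r_b = r_p·cos α = 94.104000·cos 18.424° = 89.280578
roll angle φ = 1.175° = 0.02050762 rad
x = r_b·(cos φ + φ·sin φ) = 89.299350
y = r_b·(sin φ − φ·cos φ) = 0.000257

x=89.299350 y=0.000257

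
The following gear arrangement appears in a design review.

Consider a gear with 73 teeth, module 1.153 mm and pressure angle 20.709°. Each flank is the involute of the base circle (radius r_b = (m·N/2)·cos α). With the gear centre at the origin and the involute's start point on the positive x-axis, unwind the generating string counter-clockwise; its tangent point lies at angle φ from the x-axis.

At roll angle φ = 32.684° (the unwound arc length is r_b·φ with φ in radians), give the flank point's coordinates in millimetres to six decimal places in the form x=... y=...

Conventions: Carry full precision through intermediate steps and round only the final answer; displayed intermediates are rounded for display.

x=45.258512 y=2.357394

class = single-mesh tooth geometry [base-circle involute, m = 1.153, 73T]
pitch radius r_p = m·N/2 = 1.153·73/2 = 42.084500
base radius r_b = r_p·cos α = 42.084500·cos 20.709° = 39.365357
roll angle φ = 32.684° = 0.57044341 rad
x = r_b·(cos φ + φ·sin φ) = 45.258512
y = r_b·(sin φ − φ·cos φ) = 2.357394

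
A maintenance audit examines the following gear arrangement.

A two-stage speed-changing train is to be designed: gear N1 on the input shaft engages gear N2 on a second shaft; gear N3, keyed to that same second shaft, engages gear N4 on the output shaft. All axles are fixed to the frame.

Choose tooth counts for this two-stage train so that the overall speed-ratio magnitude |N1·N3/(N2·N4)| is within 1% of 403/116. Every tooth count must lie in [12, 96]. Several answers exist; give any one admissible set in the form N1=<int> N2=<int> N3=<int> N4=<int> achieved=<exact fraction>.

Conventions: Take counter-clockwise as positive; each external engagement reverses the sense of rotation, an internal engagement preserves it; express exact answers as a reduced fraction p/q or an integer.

class = fixed-axis compound train [2-stage, 403/116 wanted]
target = 403/116 in lowest terms: an exact hit needs N1·N3 = k·403 and N2·N4 = k·116 for one integer k, every count in [12, 96]; additionally prefer no 1:1 stage (N1 ≠ N2, N3 ≠ N4)
k = 1…2: no 1:1-free in-range split of k·403 and k·116 into factor pairs; take k = 3
k = 3: N1·N3 = 1209 = 13·93, N2·N4 = 348 = 12·29
achieved = 13·93/(12·29) = 403/116; |achieved − target| = 0 ≤ 403/11600 ✓

N1=13 N2=12 N3=93 N4=29 achieved=403/116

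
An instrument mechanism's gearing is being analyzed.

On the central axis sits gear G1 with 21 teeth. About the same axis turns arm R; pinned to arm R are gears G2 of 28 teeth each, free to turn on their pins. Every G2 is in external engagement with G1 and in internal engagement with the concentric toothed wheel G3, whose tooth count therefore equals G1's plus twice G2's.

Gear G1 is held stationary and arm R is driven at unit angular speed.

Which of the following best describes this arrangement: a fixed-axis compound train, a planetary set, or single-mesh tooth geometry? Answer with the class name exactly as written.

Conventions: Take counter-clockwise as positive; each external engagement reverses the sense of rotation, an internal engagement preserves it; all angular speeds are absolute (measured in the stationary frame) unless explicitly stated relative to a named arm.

planetary set

recognized (axles ride arm R): planetary set, 21/28/77 teeth
classification: planetary set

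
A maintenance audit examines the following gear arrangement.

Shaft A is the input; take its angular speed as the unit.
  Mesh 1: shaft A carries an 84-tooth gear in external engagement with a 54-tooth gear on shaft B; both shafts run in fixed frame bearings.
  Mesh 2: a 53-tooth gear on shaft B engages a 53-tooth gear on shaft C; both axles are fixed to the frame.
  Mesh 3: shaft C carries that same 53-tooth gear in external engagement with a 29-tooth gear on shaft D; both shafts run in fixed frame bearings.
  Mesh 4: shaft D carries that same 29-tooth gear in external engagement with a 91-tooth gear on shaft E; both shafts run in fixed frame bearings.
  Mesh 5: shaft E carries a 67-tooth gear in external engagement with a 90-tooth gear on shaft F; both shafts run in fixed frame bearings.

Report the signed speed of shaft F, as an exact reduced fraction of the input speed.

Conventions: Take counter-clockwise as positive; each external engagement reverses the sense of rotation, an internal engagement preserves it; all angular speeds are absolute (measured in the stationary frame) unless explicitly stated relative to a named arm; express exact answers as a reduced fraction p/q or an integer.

5-mesh fixed-axis compound train (all bearings frame-fixed)
mesh 1 [84T→54T]: |ω|/ω_in = 1×84/54 = 14/9, sense flips to −
mesh 2 [53T→53T]: |ω|/ω_in = (14/9)×53/53 = 14/9, sense flips to +
mesh 3 [53T→29T]: |ω|/ω_in = (14/9)×53/29 = 742/261, sense flips to −
mesh 4 [29T→91T]: |ω|/ω_in = (742/261)×29/91 = 106/117, sense flips to +
mesh 5 [67T→90T]: |ω|/ω_in = (106/117)×67/90 = 3551/5265, sense flips to −
signed output speed (× input speed) = -3551/5265

-3551/5265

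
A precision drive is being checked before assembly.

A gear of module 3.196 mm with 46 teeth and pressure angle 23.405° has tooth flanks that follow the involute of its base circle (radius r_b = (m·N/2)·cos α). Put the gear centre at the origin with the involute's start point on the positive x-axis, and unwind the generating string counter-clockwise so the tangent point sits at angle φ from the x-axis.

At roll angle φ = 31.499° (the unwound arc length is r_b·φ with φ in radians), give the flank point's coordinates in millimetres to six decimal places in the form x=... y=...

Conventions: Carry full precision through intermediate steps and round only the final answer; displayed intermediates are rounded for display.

x=76.896743 y=3.624622

recognized (one wheel, involute flank): single-mesh tooth geometry, m = 3.196, N = 46
pitch radius r_p = m·N/2 = 3.196·46/2 = 73.508000
base radius r_b = r_p·cos α = 73.508000·cos 23.405° = 67.459759
roll angle φ = 31.499° = 0.54976126 rad
x = r_b·(cos φ + φ·sin φ) = 76.896743
y = r_b·(sin φ − φ·cos φ) = 3.624622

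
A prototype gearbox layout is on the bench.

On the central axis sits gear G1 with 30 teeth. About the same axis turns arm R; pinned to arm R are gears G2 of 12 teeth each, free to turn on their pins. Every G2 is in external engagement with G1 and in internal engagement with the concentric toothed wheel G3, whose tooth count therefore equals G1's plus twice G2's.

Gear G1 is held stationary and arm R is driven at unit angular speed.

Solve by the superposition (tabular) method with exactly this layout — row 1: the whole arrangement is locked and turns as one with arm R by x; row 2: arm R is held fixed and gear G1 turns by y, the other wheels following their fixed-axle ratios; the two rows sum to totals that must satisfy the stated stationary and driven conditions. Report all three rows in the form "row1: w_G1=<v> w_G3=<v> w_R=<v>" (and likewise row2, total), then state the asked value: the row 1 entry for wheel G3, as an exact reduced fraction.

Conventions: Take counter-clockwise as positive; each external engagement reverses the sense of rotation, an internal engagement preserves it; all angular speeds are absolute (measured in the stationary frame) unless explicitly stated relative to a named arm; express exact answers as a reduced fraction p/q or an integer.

topology: planetary set — G1 30T / G2 12T / G3 54T, arm = carrier (Willis)
row 1: whole set turns with the arm by x
superposition row 2 [arm held]: sun y, ring −(30/54)·y, arm 0
boundary: total ω_sun = x + y = 0 and total ω_arm = x = 1  ⇒  y = -1, x = 1
row 2 ring = −(30/54)·(-1) = 5/9
totals (row 1 + row 2): sun 1 + (-1) = 0, ring 1 + 5/9 = 14/9, arm 1 + 0 = 1
asked cell (row1, ring) = 1

row1: w_G1=1 w_G3=1 w_R=1
row2: w_G1=-1 w_G3=5/9 w_R=0
total: w_G1=0 w_G3=14/9 w_R=1
asked value: 1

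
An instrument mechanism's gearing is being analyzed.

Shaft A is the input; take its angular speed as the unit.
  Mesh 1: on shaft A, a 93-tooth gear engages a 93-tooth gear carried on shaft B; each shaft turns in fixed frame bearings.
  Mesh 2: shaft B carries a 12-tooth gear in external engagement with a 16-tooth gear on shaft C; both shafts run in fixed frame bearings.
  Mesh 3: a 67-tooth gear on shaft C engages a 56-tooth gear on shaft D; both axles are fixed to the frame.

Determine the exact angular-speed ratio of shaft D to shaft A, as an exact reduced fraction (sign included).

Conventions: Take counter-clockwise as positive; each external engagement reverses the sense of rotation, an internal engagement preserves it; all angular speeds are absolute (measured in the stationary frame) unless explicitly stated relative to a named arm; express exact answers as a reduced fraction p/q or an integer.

class = fixed-axis compound train [3 meshes; 3 ratios multiply, 3 sense flips]
mesh 1 [93T→93T]: running ratio 1, sense −
mesh 2 [12T→16T]: running ratio 3/4, sense +
mesh 3 [67T→56T]: running ratio 201/224, sense −
ω_out/ω_in = -201/224

-201/224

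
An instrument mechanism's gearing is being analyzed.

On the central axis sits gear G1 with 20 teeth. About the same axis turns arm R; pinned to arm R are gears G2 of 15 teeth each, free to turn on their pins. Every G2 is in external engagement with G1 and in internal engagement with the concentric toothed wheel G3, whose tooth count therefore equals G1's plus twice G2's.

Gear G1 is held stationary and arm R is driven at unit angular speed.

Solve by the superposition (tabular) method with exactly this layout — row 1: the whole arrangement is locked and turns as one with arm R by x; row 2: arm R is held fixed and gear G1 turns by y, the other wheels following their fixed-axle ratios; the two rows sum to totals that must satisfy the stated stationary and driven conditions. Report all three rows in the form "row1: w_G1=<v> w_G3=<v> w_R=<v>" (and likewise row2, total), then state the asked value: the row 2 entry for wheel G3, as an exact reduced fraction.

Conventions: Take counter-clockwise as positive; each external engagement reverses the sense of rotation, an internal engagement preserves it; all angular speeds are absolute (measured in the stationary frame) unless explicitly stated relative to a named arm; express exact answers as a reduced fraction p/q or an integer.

planetary set (20T centre, 15T on arm, 50T internal) — Willis relation
superposition row 1 [locked train]: every member turns x
row 2: sun turns y, ring = −(20/50)·y, arm 0
boundary: total ω_sun = x + y = 0 and total ω_arm = x = 1  ⇒  y = -1, x = 1
row 2 ring = −(20/50)·(-1) = 2/5
totals (row 1 + row 2): sun 1 + (-1) = 0, ring 1 + 2/5 = 7/5, arm 1 + 0 = 1
asked cell (row2, ring) = 2/5

row1: w_G1=1 w_G3=1 w_R=1
row2: w_G1=-1 w_G3=2/5 w_R=0
total: w_G1=0 w_G3=7/5 w_R=1
asked value: 2/5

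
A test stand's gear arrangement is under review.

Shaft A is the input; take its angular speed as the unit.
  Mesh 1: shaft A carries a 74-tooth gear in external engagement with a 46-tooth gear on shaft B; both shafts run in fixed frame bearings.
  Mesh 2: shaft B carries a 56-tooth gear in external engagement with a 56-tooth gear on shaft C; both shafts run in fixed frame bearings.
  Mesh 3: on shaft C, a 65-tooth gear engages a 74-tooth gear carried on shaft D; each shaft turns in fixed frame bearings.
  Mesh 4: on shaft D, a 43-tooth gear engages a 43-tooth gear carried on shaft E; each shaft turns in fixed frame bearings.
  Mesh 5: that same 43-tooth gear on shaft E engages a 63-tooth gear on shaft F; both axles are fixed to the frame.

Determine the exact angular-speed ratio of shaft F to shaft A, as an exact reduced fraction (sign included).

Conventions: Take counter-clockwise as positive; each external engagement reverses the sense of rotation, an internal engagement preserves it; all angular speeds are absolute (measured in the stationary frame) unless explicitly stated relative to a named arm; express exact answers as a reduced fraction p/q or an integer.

-2795/2898

class = fixed-axis compound train [5 meshes; 5 ratios multiply, 5 sense flips]
mesh 1 [74T→46T]: running ratio 37/23, sense −
mesh 2 [56T→56T]: running ratio 37/23, sense +
mesh 3 [65T→74T]: running ratio 65/46, sense −
mesh 4 [43T→43T]: running ratio 65/46, sense +
mesh 5 [43T→63T]: running ratio 2795/2898, sense −
ω_out/ω_in = -2795/2898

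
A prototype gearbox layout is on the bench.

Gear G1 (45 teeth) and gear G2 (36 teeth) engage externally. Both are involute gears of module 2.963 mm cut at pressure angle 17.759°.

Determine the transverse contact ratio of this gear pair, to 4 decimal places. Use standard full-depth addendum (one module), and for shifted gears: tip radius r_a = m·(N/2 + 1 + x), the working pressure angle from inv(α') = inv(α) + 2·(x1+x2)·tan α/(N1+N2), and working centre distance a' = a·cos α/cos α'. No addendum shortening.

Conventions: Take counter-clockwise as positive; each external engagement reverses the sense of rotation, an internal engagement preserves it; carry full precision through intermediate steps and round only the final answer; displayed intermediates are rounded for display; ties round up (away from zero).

1.8349

topology: single-mesh involute geometry — m = 2.963, 45T/36T pair
base radii: r_b1 = 63.490654, r_b2 = 50.792523
tip radii: r_a1 = 69.630500, r_a2 = 56.297000
no profile shift: α' = α, a' = a
action lengths: √(r_a1²−r_b1²) = 28.589219, √(r_a2²−r_b2²) = 24.279041
base pitch p_b = π·m·cos α = 8.864968
CR = (28.589219 + 24.279041 − 120.001500·sin 17.75900°)/8.864968 = 1.834878
contact ratio ≈ 1.8349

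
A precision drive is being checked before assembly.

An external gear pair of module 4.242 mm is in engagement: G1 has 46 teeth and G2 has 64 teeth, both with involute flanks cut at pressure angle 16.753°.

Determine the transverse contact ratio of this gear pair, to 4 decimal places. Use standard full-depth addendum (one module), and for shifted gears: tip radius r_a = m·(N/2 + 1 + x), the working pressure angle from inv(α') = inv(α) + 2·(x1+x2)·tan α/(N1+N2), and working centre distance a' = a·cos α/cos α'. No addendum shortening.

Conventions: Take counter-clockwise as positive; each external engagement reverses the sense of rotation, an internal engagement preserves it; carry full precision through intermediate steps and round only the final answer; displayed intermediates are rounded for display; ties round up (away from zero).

topology: single-mesh involute geometry — m = 4.242, 46T/64T pair
base radii: r_b1 = 93.424935, r_b2 = 129.982518
tip radii: r_a1 = 101.808000, r_a2 = 139.986000
no profile shift: α' = α, a' = a
action lengths: √(r_a1²−r_b1²) = 40.455536, √(r_a2²−r_b2²) = 51.967539
base pitch p_b = π·m·cos α = 12.761004
CR = (40.455536 + 51.967539 − 233.310000·sin 16.75300°)/12.761004 = 1.972596
contact ratio ≈ 1.9726

1.9726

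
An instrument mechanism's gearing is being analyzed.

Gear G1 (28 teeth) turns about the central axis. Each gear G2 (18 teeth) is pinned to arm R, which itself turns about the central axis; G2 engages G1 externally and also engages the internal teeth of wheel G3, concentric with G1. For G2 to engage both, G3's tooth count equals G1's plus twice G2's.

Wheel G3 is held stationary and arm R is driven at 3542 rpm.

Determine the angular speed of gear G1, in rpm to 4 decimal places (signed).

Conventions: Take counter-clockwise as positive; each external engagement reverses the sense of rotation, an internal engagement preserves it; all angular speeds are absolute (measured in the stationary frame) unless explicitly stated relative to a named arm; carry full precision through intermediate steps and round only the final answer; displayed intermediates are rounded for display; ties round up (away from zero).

+11638.0000 rpm

recognized (axles ride arm R): planetary set, 28/18/64 teeth
normalise by the input: solve with ω_arm = 1, then scale by 3542 rpm
ring teeth: 28 + 2·18 = 64
28(ω_sun−ω_arm) = −64(ω_ring−ω_arm),  ω_ring = 0, ω_arm = 1
ω_sun = 1 − (64/28)(0−1) = 23/7
scale: ω_sun = 23/7 × 3542 rpm = +11638.0000 rpm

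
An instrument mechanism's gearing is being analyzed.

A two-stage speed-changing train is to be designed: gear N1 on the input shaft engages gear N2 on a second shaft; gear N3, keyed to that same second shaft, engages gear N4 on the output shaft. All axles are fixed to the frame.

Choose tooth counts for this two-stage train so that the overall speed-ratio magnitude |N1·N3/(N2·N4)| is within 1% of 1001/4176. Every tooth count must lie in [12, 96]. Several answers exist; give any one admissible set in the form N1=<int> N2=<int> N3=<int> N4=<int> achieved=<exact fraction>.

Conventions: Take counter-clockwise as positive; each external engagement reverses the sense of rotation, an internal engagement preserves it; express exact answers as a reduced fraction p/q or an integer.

2-stage fixed-axis compound train for ratio 1001/4176
target = 1001/4176 in lowest terms: an exact hit needs N1·N3 = k·1001 and N2·N4 = k·4176 for one integer k, every count in [12, 96]; additionally prefer no 1:1 stage (N1 ≠ N2, N3 ≠ N4)
k = 1: N1·N3 = 1001 = 13·77, N2·N4 = 4176 = 48·87
achieved = 13·77/(48·87) = 1001/4176; |achieved − target| = 0 ≤ 1001/417600 ✓

N1=13 N2=48 N3=77 N4=87 achieved=1001/4176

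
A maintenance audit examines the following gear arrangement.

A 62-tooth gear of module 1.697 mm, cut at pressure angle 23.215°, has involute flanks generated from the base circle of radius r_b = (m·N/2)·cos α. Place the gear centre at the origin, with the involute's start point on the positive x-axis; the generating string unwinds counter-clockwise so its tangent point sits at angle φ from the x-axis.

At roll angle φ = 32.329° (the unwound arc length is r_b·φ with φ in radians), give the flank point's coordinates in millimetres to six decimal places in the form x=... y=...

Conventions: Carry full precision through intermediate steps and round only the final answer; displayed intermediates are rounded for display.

x=55.442022 y=2.803958

single-mesh involute tooth geometry (62T wheel at module 1.697)
pitch radius r_p = m·N/2 = 1.697·62/2 = 52.607000
base radius r_b = r_p·cos α = 52.607000·cos 23.215° = 48.347526
roll angle φ = 32.329° = 0.56424749 rad
x = r_b·(cos φ + φ·sin φ) = 55.442022
y = r_b·(sin φ − φ·cos φ) = 2.803958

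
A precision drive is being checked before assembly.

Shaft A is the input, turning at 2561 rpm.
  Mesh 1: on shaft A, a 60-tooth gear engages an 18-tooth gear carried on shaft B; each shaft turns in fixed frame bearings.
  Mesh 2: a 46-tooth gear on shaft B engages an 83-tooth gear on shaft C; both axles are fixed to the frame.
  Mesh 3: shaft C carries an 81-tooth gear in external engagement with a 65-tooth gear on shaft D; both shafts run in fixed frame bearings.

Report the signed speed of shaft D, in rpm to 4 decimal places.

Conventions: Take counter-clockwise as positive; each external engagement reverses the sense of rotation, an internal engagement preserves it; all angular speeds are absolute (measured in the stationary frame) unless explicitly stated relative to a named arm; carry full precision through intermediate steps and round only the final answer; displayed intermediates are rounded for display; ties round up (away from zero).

3-mesh fixed-axis compound train (all bearings frame-fixed)
mesh 1 [60T→18T]: ω = 2561.0000×60/18 = 8536.6667 rpm, sense flips to −
mesh 2 [46T→83T]: ω = 8536.6667×46/83 = 4731.1647 rpm, sense flips to +
mesh 3 [81T→65T]: ω = 4731.1647×81/65 = 5895.7590 rpm, sense flips to −
signed output speed = -5895.7590 rpm

-5895.7590 rpm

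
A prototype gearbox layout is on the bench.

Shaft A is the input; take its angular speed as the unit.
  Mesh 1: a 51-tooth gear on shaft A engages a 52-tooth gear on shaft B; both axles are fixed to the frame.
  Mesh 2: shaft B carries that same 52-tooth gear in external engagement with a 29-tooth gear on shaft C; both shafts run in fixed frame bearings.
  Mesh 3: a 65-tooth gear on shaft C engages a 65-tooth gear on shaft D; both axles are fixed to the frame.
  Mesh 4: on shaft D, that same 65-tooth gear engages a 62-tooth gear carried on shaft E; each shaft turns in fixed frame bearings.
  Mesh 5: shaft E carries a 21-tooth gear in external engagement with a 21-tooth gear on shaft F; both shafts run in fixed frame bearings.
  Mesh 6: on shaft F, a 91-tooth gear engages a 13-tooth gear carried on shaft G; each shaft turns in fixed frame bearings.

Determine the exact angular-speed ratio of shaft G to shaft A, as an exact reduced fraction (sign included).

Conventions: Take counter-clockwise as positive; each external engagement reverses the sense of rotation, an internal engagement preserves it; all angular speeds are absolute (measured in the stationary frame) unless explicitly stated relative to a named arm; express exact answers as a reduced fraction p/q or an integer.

class = fixed-axis compound train [6 meshes; 6 ratios multiply, 6 sense flips]
mesh 1 [51T→52T]: running ratio 51/52, sense −
mesh 2 [52T→29T]: running ratio 51/29, sense +
mesh 3 [65T→65T]: running ratio 51/29, sense −
mesh 4 [65T→62T]: running ratio 3315/1798, sense +
mesh 5 [21T→21T]: running ratio 3315/1798, sense −
mesh 6 [91T→13T]: running ratio 23205/1798, sense +
ω_out/ω_in = 23205/1798

23205/1798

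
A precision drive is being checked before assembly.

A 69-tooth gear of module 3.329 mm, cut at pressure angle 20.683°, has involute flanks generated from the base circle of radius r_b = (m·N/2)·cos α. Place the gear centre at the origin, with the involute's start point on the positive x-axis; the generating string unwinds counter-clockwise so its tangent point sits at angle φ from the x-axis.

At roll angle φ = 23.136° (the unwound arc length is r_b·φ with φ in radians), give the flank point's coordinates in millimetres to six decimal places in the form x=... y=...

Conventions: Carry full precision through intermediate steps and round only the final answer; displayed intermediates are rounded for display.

class = single-mesh tooth geometry [base-circle involute, m = 3.329, 69T]
pitch radius r_p = m·N/2 = 3.329·69/2 = 114.850500
base radius r_b = r_p·cos α = 114.850500·cos 20.683° = 107.448255
roll angle φ = 23.136° = 0.40379938 rad
x = r_b·(cos φ + φ·sin φ) = 115.854322
y = r_b·(sin φ − φ·cos φ) = 2.319942

x=115.854322 y=2.319942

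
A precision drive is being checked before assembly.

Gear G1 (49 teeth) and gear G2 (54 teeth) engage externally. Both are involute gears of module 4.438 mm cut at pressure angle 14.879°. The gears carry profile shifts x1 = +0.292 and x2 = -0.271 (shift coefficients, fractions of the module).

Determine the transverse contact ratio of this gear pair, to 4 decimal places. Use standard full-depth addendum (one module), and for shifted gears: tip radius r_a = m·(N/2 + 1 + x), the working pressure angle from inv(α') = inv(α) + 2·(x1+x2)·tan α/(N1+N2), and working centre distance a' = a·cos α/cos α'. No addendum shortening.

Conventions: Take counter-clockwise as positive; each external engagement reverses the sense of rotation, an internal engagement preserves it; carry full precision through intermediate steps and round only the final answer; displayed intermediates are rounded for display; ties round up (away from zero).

class = single-mesh tooth geometry [involute pair 49T × 54T, m = 4.438]
base radii: r_b1 = 105.085278, r_b2 = 115.808265
tip radii: r_a1 = 114.464896, r_a2 = 123.061302
inv(α') = inv(14.879°) + 2·(+0.292-0.271)·tan α/(49+54) = 0.00610780  ⇒  α' = 14.96640°
a' = a·cos α / cos α' = 228.5570·cos 14.879°/cos 14.96640° = 228.649931
action lengths: √(r_a1²−r_b1²) = 45.379476, √(r_a2²−r_b2²) = 41.623668
base pitch p_b = π·m·cos α = 13.474904
CR = (45.379476 + 41.623668 − 228.649931·sin 14.96640°)/13.474904 = 2.074503
contact ratio ≈ 2.0745

2.0745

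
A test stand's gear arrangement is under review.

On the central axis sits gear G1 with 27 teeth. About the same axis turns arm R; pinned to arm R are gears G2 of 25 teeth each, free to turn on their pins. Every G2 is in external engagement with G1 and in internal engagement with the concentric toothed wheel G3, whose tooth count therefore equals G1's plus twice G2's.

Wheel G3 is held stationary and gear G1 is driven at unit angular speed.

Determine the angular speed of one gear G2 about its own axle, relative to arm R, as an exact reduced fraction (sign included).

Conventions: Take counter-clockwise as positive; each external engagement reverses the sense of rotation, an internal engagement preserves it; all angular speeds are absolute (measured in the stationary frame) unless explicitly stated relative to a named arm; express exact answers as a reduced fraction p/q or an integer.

class = planetary set [G3 = 27+2·25 = 77; Willis about the carrier]
ring teeth: 27 + 2·25 = 77
27(ω_sun−ω_arm) = −77(ω_ring−ω_arm),  ω_ring = 0, ω_sun = 1
27(1−ω_arm) = −77(0−ω_arm)  ⇒  104·ω_arm = 27  ⇒  ω_arm = 27/104
sun–planet mesh: 27·(1−27/104) = −25·(ω_p−ω_arm)  ⇒  ω_p−ω_arm = -2079/2600
exact speed ratio = -2079/2600

-2079/2600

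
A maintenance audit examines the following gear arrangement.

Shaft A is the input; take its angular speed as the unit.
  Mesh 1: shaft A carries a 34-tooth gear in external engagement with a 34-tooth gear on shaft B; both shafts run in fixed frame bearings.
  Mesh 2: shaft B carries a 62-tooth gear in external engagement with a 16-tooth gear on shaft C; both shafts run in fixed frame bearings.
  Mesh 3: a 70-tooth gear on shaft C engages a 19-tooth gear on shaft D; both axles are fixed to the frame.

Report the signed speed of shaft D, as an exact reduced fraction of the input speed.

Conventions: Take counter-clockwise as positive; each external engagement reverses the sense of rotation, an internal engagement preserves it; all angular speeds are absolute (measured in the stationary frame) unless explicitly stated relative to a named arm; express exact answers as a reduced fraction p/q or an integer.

-1085/76

3-mesh fixed-axis compound train (all bearings frame-fixed)
mesh 1 [34T→34T]: |ω|/ω_in = 1×34/34 = 1, sense flips to −
mesh 2 [62T→16T]: |ω|/ω_in = 1×62/16 = 31/8, sense flips to +
mesh 3 [70T→19T]: |ω|/ω_in = (31/8)×70/19 = 1085/76, sense flips to −
signed output speed (× input speed) = -1085/76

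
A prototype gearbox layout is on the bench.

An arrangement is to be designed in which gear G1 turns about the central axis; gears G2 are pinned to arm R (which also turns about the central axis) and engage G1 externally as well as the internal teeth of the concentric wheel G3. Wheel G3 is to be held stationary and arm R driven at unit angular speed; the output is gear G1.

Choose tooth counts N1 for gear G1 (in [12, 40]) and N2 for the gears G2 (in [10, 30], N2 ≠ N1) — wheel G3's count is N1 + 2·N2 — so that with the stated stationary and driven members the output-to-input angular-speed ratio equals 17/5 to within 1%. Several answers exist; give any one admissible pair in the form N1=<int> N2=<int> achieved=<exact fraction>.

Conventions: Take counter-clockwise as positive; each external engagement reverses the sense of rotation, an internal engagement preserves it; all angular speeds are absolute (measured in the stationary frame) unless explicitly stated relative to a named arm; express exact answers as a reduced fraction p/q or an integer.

planetary set to be sized for 17/5 (Willis relation)
Willis with ω_ring = 0: ω_sun/ω_arm = (N1+N3)/N1; set equal to 17/5  ⇒  N3/N1 = 17/5 − 1 = 12/5
N3 = N1 + 2·N2  ⇒  N2/N1 = (N3/N1 − 1)/2 = (12/5 − 1)/2 = 7/10
smallest multiple with N1 ≥ 12 and N2 ≥ 10: k = 2  ⇒  N1 = 2·10 = 20, N2 = 2·7 = 14 (N1 ≤ 40, N2 ≤ 30, N2 ≠ N1 ✓), N3 = 20 + 2·14 = 48
check: (N1+N3)/N1 with N1 = 20, N3 = 48 gives 17/5; |achieved − target| = 0 ≤ 17/500 ✓

N1=20 N2=14 achieved=17/5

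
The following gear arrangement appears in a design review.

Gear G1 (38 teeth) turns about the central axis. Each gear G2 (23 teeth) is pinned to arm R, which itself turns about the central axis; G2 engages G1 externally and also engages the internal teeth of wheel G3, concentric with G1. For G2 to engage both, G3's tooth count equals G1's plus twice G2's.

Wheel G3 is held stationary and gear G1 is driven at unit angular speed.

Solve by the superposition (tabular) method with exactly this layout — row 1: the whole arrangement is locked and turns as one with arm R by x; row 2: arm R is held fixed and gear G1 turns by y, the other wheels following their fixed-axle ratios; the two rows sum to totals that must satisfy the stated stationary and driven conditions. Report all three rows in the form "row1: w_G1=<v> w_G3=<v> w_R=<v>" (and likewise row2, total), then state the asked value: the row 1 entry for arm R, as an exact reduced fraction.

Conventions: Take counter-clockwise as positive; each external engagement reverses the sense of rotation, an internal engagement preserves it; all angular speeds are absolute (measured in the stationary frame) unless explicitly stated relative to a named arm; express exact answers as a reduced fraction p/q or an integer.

row1: w_G1=19/61 w_G3=19/61 w_R=19/61
row2: w_G1=42/61 w_G3=-19/61 w_R=0
total: w_G1=1 w_G3=0 w_R=19/61
asked value: 19/61

recognized (axles ride arm R): planetary set, 38/23/84 teeth
superposition row 1 [locked train]: every member turns x
row 2 — arm fixed, fixed-axis ratios: sun y, ring −(38/84)·y, arm 0
boundary: total ω_ring = x − (38/84)·y = 0 and total ω_sun = x + y = 1  ⇒  y = 42/61, x = 19/61
row 2 ring = −(38/84)·42/61 = -19/61
totals (row 1 + row 2): sun 19/61 + 42/61 = 1, ring 19/61 + (-19/61) = 0, arm 19/61 + 0 = 19/61
asked cell (row1, arm) = 19/61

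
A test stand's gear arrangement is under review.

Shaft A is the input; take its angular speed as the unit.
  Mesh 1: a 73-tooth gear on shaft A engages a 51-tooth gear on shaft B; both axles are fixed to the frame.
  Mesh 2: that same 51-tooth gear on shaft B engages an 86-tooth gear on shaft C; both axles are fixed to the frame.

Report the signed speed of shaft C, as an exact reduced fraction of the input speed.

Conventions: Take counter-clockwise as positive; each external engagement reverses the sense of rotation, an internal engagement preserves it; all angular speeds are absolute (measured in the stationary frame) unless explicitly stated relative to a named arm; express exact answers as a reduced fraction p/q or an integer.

2-mesh fixed-axis compound train (all bearings frame-fixed)
mesh 1 [73T→51T]: |ω|/ω_in = 1×73/51 = 73/51, sense flips to −
mesh 2 [51T→86T]: |ω|/ω_in = (73/51)×51/86 = 73/86, sense flips to +
signed output speed (× input speed) = 73/86

73/86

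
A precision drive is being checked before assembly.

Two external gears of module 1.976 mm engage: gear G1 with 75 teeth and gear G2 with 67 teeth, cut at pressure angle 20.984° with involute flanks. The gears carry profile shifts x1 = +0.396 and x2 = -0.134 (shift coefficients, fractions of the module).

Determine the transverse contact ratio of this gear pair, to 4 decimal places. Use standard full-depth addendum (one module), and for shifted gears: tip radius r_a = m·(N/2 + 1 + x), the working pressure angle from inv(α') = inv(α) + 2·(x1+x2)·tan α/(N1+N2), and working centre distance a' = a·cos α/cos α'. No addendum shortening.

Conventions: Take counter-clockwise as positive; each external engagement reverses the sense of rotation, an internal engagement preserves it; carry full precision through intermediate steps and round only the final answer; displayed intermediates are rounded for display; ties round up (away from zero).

1.7175

class = single-mesh tooth geometry [involute pair 75T × 67T, m = 1.976]
base radii: r_b1 = 69.185722, r_b2 = 61.805912
tip radii: r_a1 = 76.858496, r_a2 = 67.907216
inv(α') = inv(20.984°) + 2·(+0.396-0.134)·tan α/(75+67) = 0.01871911  ⇒  α' = 21.52007°
a' = a·cos α / cos α' = 140.2960·cos 20.984°/cos 21.52007° = 140.807449
action lengths: √(r_a1²−r_b1²) = 33.474830, √(r_a2²−r_b2²) = 28.132174
base pitch p_b = π·m·cos α = 5.796090
CR = (33.474830 + 28.132174 − 140.807449·sin 21.52007°)/5.796090 = 1.717538
contact ratio ≈ 1.7175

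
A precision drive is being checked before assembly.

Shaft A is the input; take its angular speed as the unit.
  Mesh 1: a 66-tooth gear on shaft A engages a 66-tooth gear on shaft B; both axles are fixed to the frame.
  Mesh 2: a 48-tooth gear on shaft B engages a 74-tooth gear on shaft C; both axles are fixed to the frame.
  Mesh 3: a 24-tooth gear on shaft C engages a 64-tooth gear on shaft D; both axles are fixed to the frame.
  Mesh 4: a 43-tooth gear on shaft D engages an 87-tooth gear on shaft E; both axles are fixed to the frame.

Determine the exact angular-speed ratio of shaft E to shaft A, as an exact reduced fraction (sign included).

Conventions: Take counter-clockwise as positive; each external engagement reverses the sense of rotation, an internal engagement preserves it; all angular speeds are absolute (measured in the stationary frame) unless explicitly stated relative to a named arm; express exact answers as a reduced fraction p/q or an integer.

129/1073

class = fixed-axis compound train [4 meshes; 4 ratios multiply, 4 sense flips]
mesh 1 [66T→66T]: running ratio 1, sense −
mesh 2 [48T→74T]: running ratio 24/37, sense +
mesh 3 [24T→64T]: running ratio 9/37, sense −
mesh 4 [43T→87T]: running ratio 129/1073, sense +
ω_out/ω_in = 129/1073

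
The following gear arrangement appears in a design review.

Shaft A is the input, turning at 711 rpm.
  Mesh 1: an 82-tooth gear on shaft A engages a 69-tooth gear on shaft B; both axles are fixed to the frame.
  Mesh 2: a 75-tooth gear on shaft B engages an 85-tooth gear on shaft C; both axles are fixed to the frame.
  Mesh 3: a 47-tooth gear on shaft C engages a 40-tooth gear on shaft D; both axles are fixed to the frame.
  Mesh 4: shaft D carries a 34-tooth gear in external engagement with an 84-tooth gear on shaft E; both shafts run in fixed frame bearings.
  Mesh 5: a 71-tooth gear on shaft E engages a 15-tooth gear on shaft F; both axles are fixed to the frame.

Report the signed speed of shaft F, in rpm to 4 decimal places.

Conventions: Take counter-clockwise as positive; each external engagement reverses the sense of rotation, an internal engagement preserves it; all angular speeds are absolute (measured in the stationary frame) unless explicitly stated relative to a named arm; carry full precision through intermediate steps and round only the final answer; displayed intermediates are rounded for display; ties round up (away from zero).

-1678.3452 rpm

class = fixed-axis compound train [5 meshes; 5 ratios multiply, 5 sense flips]
mesh 1 [82T→69T]: ω = 711.0000×82/69 = 844.9565 rpm, sense flips to −
mesh 2 [75T→85T]: ω = 844.9565×75/85 = 745.5499 rpm, sense flips to +
mesh 3 [47T→40T]: ω = 745.5499×47/40 = 876.0211 rpm, sense flips to −
mesh 4 [34T→84T]: ω = 876.0211×34/84 = 354.5800 rpm, sense flips to +
mesh 5 [71T→15T]: ω = 354.5800×71/15 = 1678.3452 rpm, sense flips to −
signed output speed = -1678.3452 rpm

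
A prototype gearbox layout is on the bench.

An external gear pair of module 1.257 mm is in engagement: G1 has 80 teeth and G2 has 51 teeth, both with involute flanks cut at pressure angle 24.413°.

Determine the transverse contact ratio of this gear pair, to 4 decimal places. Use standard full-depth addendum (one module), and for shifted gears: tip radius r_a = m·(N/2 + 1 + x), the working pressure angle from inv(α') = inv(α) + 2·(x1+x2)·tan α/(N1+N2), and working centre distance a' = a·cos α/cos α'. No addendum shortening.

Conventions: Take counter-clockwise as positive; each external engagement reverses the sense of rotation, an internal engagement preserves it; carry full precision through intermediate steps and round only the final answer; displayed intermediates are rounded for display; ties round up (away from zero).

recognized (one external pair, fixed centres): single-mesh tooth geometry, m = 1.257, N1 = 80, N2 = 51
base radii: r_b1 = 45.784461, r_b2 = 29.187594
tip radii: r_a1 = 51.537000, r_a2 = 33.310500
no profile shift: α' = α, a' = a
action lengths: √(r_a1²−r_b1²) = 23.661055, √(r_a2²−r_b2²) = 16.052221
base pitch p_b = π·m·cos α = 3.595903
CR = (23.661055 + 16.052221 − 82.333500·sin 24.41300°)/3.595903 = 1.580669
contact ratio ≈ 1.5807

1.5807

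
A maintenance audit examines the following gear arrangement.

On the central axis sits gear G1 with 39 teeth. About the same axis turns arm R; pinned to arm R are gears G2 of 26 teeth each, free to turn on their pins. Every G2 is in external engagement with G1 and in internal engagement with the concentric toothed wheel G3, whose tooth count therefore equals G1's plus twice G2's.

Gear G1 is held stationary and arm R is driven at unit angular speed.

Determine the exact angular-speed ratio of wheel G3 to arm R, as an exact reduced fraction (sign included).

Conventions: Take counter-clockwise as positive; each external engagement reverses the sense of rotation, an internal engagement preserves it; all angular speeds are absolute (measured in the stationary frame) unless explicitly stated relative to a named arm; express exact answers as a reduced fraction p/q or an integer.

class = planetary set [G3 = 39+2·26 = 91; Willis about the carrier]
ring teeth: 39 + 2·26 = 91
39(ω_sun−ω_arm) = −91(ω_ring−ω_arm),  ω_sun = 0, ω_arm = 1
ω_ring = 1 − (39/91)(0−1) = 10/7
ω_out/ω_in = 10/7

10/7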